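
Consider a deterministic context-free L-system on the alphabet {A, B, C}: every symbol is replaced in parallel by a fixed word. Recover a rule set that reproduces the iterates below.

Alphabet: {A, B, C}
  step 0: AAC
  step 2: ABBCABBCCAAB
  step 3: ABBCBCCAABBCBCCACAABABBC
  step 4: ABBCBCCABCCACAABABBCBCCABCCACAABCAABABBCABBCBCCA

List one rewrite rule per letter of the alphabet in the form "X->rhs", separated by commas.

A->AB, B->BC, C->CA

  step 3 ⇒ step 4: ABBCBCCAABBCBCCACAABABBC ⇒ AB·BC·BC·CA·BC·CA·CA·AB·AB·BC·BC·CA·BC·CA·CA·AB·CA·AB·AB·BC·AB·BC·BC·CA
    A ↦ AB
    B ↦ BC
    C ↦ CA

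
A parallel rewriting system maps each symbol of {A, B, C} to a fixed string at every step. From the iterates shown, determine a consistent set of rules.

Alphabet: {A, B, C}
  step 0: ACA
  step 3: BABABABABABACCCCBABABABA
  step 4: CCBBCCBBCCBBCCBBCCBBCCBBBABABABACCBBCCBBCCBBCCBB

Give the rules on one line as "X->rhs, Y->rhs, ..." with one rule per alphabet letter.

  step 3 ⇒ step 4: BABABABABABACCCCBABABABA ⇒ CC·BB·CC·BB·CC·BB·CC·BB·CC·BB·CC·BB·BA·BA·BA·BA·CC·BB·CC·BB·CC·BB·CC·BB
    A ↦ BB
    B ↦ CC
    C ↦ BA

A->BB, B->CC, C->BA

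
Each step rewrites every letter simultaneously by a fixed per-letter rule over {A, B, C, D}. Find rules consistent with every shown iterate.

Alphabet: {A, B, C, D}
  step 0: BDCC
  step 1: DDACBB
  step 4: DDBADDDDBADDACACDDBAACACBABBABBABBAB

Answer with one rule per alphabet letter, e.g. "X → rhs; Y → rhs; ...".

A->BA, B->DD, C->B, D->AC

  step 0 ⇒ step 1: BDCC ⇒ DD·AC·B·B
    B ↦ DD
    C ↦ B
    D ↦ AC
    A ↦ BA  (constrained at step 1)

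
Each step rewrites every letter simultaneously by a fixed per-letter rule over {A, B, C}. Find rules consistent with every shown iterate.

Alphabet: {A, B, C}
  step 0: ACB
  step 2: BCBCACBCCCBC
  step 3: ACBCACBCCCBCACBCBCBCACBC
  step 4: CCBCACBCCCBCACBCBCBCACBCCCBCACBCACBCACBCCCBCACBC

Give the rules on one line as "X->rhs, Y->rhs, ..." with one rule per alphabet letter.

A->CC, B->AC, C->BC

  step 3 ⇒ step 4: ACBCACBCCCBCACBCBCBCACBC ⇒ CC·BC·AC·BC·CC·BC·AC·BC·BC·BC·AC·BC·CC·BC·AC·BC·AC·BC·AC·BC·CC·BC·AC·BC
    A ↦ CC
    B ↦ AC
    C ↦ BC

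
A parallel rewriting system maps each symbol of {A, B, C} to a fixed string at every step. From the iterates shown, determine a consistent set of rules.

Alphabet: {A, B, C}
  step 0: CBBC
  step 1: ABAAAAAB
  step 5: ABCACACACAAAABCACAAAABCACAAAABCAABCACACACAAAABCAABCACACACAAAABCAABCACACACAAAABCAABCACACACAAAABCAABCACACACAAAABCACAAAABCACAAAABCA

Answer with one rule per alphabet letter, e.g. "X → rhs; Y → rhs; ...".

A->CA, B->AA, C->AB

  step 0 ⇒ step 1: CBBC ⇒ AB·AA·AA·AB
    B ↦ AA
    C ↦ AB
    A ↦ CA  (constrained at step 1)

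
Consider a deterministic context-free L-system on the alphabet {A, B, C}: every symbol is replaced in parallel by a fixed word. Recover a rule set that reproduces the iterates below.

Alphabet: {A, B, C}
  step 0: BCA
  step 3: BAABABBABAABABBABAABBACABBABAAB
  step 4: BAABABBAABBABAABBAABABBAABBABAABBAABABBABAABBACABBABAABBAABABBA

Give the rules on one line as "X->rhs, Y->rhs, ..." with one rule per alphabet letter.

  step 3 ⇒ step 4: BAABABBABAABABBABAABBACABBABAAB ⇒ BA·AB·AB·BA·AB·BA·BA·AB·BA·AB·AB·BA·AB·BA·BA·AB·BA·AB·AB·BA·BA·AB·BAC·AB·BA·BA·AB·BA·AB·AB·BA
    A ↦ AB
    B ↦ BA
    C ↦ BAC

A->AB, B->BA, C->BAC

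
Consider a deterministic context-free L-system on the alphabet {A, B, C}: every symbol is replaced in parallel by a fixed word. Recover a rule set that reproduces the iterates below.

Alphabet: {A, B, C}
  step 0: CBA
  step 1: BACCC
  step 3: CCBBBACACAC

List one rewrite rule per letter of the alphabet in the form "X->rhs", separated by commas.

A->CC, B->AC, C->B

  step 0 ⇒ step 1: CBA ⇒ B·AC·CC
    A ↦ CC
    B ↦ AC
    C ↦ B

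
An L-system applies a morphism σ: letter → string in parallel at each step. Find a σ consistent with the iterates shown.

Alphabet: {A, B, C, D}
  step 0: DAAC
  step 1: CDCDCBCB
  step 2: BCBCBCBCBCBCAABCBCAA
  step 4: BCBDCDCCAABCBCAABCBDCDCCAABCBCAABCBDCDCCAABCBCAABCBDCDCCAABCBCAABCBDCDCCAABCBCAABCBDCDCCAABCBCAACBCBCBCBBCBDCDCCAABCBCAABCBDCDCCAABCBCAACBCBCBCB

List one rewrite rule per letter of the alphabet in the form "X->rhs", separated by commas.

  step 1 ⇒ step 2: CDCDCBCB ⇒ BCB·C·BCB·C·BCB·CAA·BCB·CAA
    B ↦ CAA
    C ↦ BCB
    D ↦ C
  step 0 ⇒ step 1: DAAC ⇒ C·DC·DC·BCB
    A ↦ DC

A->DC, B->CAA, C->BCB, D->C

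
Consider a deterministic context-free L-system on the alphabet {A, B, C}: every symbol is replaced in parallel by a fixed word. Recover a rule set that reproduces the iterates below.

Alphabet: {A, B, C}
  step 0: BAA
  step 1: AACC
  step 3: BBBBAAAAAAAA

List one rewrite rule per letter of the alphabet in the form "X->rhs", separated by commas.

  step 0 ⇒ step 1: BAA ⇒ AA·C·C
    A ↦ C
    B ↦ AA
    C ↦ BB  (constrained at step 1)

A->C, B->AA, C->BB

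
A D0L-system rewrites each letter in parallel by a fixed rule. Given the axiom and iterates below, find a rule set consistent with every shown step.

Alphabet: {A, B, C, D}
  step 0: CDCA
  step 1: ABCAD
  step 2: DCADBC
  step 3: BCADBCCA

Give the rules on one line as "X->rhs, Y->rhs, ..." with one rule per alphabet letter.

A->D, B->C, C->A, D->BC

  step 2 ⇒ step 3: DCADBC ⇒ BC·A·D·BC·C·A
    A ↦ D
    B ↦ C
    C ↦ A
    D ↦ BC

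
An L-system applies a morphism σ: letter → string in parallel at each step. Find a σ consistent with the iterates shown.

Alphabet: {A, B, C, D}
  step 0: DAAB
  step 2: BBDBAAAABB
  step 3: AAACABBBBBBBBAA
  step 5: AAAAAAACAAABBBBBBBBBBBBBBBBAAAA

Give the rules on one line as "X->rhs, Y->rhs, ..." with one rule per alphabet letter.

A->BB, B->A, C->DB, D->AC

  step 2 ⇒ step 3: BBDBAAAABB ⇒ A·A·AC·A·BB·BB·BB·BB·A·A
    A ↦ BB
    B ↦ A
    D ↦ AC
    C ↦ DB  (constrained at step 3)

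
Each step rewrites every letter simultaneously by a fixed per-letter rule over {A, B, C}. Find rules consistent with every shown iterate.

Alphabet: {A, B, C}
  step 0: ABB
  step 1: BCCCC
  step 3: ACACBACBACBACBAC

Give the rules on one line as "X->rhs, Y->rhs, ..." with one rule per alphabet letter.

  step 0 ⇒ step 1: ABB ⇒ B·CC·CC
    A ↦ B
    B ↦ CC
    C ↦ AC  (constrained at step 1)

A->B, B->CC, C->AC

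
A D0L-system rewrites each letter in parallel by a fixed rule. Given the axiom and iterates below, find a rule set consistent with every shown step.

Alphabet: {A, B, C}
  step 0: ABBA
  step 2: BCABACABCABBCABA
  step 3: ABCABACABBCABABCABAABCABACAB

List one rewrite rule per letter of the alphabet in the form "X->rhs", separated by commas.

A->CAB, B->A, C->B

  step 2 ⇒ step 3: BCABACABCABBCABA ⇒ A·B·CAB·A·CAB·B·CAB·A·B·CAB·A·A·B·CAB·A·CAB
    A ↦ CAB
    B ↦ A
    C ↦ B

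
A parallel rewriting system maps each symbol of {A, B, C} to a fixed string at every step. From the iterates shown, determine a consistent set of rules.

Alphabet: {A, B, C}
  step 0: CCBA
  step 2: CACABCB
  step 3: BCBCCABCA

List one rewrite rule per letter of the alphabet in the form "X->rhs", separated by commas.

  step 2 ⇒ step 3: CACABCB ⇒ B·C·B·C·CA·B·CA
    A ↦ C
    B ↦ CA
    C ↦ B

A->C, B->CA, C->B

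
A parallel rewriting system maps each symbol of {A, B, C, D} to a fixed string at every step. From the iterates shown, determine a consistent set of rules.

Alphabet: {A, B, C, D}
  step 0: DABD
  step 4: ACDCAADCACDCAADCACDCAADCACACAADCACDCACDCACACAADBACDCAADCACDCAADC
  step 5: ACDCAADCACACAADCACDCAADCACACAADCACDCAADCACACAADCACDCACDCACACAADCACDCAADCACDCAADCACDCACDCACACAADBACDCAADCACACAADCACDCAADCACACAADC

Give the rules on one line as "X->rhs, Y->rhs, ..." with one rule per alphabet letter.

  step 4 ⇒ step 5: ACDCAADCACDCAADCACDCAADCACACAADCACDCACDCACACAADBACDCAADCACDCAADC ⇒ AC·DC·AA·DC·AC·AC·AA·DC·AC·DC·AA·DC·AC·AC·AA·DC·AC·DC·AA·DC·AC·AC·AA·DC·AC·DC·AC·DC·AC·AC·AA·DC·AC·DC·AA·DC·AC·DC·AA·DC·AC·DC·AC·DC·AC·AC·AA·DB·AC·DC·AA·DC·AC·AC·AA·DC·AC·DC·AA·DC·AC·AC·AA·DC
    A ↦ AC
    B ↦ DB
    C ↦ DC
    D ↦ AA

A->AC, B->DB, C->DC, D->AA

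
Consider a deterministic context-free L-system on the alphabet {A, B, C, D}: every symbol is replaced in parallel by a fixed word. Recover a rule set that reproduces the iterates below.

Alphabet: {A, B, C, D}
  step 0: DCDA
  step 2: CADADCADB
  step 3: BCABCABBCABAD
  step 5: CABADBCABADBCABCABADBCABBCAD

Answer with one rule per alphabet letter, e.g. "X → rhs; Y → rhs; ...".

A->C, B->AD, C->B, D->AB

  step 2 ⇒ step 3: CADADCADB ⇒ B·C·AB·C·AB·B·C·AB·AD
    A ↦ C
    B ↦ AD
    C ↦ B
    D ↦ AB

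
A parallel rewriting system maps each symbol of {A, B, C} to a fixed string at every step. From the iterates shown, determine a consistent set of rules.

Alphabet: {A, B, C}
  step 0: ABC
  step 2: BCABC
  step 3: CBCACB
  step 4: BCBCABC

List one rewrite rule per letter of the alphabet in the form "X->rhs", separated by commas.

A->CA, B->C, C->B

  step 3 ⇒ step 4: CBCACB ⇒ B·C·B·CA·B·C
    A ↦ CA
    B ↦ C
    C ↦ B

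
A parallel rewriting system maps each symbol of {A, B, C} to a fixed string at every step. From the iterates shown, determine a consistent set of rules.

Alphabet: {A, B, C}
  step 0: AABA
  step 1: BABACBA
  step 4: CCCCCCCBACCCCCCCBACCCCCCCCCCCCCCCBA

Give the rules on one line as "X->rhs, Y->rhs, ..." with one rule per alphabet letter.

  step 0 ⇒ step 1: AABA ⇒ BA·BA·C·BA
    A ↦ BA
    B ↦ C
    C ↦ CC  (constrained at step 1)

A->BA, B->C, C->CC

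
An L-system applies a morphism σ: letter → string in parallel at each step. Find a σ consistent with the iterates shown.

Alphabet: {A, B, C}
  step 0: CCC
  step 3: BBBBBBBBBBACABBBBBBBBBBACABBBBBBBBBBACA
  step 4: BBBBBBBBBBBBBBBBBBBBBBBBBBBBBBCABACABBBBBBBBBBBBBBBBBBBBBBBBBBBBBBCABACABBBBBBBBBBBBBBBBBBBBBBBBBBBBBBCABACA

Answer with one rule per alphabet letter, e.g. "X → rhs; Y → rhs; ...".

A->CA, B->BBB, C->BA

  step 3 ⇒ step 4: BBBBBBBBBBACABBBBBBBBBBACABBBBBBBBBBACA ⇒ BBB·BBB·BBB·BBB·BBB·BBB·BBB·BBB·BBB·BBB·CA·BA·CA·BBB·BBB·BBB·BBB·BBB·BBB·BBB·BBB·BBB·BBB·CA·BA·CA·BBB·BBB·BBB·BBB·BBB·BBB·BBB·BBB·BBB·BBB·CA·BA·CA
    A ↦ CA
    B ↦ BBB
    C ↦ BA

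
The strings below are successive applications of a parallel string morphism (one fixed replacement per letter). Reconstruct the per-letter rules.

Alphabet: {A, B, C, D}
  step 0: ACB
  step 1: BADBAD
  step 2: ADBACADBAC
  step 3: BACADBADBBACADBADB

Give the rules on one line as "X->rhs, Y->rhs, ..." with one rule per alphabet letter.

  step 2 ⇒ step 3: ADBACADBAC ⇒ BA·C·AD·BA·DB·BA·C·AD·BA·DB
    A ↦ BA
    B ↦ AD
    C ↦ DB
    D ↦ C

A->BA, B->AD, C->DB, D->C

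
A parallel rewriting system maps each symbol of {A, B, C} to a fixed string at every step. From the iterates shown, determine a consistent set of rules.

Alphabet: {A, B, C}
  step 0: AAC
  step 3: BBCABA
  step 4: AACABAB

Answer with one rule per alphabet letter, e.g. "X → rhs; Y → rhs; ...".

A->B, B->A, C->CA

  step 3 ⇒ step 4: BBCABA ⇒ A·A·CA·B·A·B
    A ↦ B
    B ↦ A
    C ↦ CA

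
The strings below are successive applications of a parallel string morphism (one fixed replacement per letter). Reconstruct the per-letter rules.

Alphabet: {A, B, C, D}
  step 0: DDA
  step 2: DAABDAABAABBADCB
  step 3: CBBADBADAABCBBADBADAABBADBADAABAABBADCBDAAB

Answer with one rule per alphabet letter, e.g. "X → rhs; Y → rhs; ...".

A->BAD, B->AAB, C->D, D->CB

  step 2 ⇒ step 3: DAABDAABAABBADCB ⇒ CB·BAD·BAD·AAB·CB·BAD·BAD·AAB·BAD·BAD·AAB·AAB·BAD·CB·D·AAB
    A ↦ BAD
    B ↦ AAB
    C ↦ D
    D ↦ CB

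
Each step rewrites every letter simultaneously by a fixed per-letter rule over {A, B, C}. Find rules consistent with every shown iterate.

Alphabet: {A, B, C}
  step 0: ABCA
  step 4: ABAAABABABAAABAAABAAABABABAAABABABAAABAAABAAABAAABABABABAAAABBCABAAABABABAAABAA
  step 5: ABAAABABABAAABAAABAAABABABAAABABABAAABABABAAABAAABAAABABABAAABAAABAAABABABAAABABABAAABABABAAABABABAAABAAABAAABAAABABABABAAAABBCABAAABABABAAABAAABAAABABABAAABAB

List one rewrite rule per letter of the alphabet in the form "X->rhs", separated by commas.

A->AB, B->AA, C->BBC

  step 4 ⇒ step 5: ABAAABABABAAABAAABAAABABABAAABABABAAABAAABAAABAAABABABABAAAABBCABAAABABABAAABAA ⇒ AB·AA·AB·AB·AB·AA·AB·AA·AB·AA·AB·AB·AB·AA·AB·AB·AB·AA·AB·AB·AB·AA·AB·AA·AB·AA·AB·AB·AB·AA·AB·AA·AB·AA·AB·AB·AB·AA·AB·AB·AB·AA·AB·AB·AB·AA·AB·AB·AB·AA·AB·AA·AB·AA·AB·AA·AB·AB·AB·AB·AA·AA·BBC·AB·AA·AB·AB·AB·AA·AB·AA·AB·AA·AB·AB·AB·AA·AB·AB
    A ↦ AB
    B ↦ AA
    C ↦ BBC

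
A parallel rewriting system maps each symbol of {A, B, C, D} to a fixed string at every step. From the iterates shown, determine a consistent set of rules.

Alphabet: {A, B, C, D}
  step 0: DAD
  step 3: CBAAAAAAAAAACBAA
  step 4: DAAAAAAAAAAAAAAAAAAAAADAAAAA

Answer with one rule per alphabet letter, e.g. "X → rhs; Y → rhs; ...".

  step 3 ⇒ step 4: CBAAAAAAAAAACBAA ⇒ D·A·AA·AA·AA·AA·AA·AA·AA·AA·AA·AA·D·A·AA·AA
    A ↦ AA
    B ↦ A
    C ↦ D
    D ↦ CB  (constrained at step 0)

A->AA, B->A, C->D, D->CB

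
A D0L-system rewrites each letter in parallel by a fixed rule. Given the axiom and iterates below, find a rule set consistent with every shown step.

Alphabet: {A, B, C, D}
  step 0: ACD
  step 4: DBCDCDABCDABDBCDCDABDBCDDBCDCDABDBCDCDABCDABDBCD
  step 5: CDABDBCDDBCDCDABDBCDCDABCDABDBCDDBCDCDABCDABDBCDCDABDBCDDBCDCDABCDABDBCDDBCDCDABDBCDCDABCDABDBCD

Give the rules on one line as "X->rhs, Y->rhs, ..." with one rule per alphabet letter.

  step 4 ⇒ step 5: DBCDCDABCDABDBCDCDABDBCDDBCDCDABDBCDCDABCDABDBCD ⇒ CD·AB·DB·CD·DB·CD·CD·AB·DB·CD·CD·AB·CD·AB·DB·CD·DB·CD·CD·AB·CD·AB·DB·CD·CD·AB·DB·CD·DB·CD·CD·AB·CD·AB·DB·CD·DB·CD·CD·AB·DB·CD·CD·AB·CD·AB·DB·CD
    A ↦ CD
    B ↦ AB
    C ↦ DB
    D ↦ CD

A->CD, B->AB, C->DB, D->CD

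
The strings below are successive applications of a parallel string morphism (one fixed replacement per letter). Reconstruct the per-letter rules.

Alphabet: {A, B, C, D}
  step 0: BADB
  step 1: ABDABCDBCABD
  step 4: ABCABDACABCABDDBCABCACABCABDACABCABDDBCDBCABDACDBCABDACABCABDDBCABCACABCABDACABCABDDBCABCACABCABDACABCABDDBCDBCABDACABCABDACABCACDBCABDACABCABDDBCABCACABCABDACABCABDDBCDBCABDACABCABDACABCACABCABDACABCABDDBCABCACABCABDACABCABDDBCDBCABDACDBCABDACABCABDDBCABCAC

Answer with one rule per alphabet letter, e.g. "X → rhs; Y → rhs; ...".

A->ABC, B->ABD, C->AC, D->DBC

  step 0 ⇒ step 1: BADB ⇒ ABD·ABC·DBC·ABD
    A ↦ ABC
    B ↦ ABD
    D ↦ DBC
    C ↦ AC  (constrained at step 1)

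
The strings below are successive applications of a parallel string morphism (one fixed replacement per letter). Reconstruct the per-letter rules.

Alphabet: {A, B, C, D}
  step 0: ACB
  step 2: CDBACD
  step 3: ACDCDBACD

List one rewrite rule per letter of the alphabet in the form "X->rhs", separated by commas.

A->B, B->CD, C->A, D->CD

  step 2 ⇒ step 3: CDBACD ⇒ A·CD·CD·B·A·CD
    A ↦ B
    B ↦ CD
    C ↦ A
    D ↦ CD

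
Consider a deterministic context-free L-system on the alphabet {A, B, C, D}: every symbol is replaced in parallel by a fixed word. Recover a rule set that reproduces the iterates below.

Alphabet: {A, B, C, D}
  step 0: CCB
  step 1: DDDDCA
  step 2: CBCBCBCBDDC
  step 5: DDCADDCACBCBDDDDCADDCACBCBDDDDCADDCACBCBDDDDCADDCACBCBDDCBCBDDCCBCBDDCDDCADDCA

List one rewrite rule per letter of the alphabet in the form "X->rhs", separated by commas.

  step 1 ⇒ step 2: DDDDCA ⇒ CB·CB·CB·CB·DD·C
    A ↦ C
    C ↦ DD
    D ↦ CB
  step 0 ⇒ step 1: CCB ⇒ DD·DD·CA
    B ↦ CA

A->C, B->CA, C->DD, D->CB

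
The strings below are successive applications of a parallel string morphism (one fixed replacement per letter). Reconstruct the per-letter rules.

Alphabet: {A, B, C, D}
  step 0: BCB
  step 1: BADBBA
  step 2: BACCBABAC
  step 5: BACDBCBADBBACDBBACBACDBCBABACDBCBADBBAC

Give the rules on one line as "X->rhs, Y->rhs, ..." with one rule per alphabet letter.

A->C, B->BA, C->DB, D->C

  step 1 ⇒ step 2: BADBBA ⇒ BA·C·C·BA·BA·C
    A ↦ C
    B ↦ BA
    D ↦ C
  step 0 ⇒ step 1: BCB ⇒ BA·DB·BA
    C ↦ DB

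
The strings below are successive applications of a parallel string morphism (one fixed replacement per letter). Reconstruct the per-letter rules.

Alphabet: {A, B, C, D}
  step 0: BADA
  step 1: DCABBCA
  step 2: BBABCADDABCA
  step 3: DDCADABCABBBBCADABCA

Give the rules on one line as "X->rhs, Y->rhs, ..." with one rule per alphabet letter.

  step 2 ⇒ step 3: BBABCADDABCA ⇒ D·D·CA·D·AB·CA·BB·BB·CA·D·AB·CA
    A ↦ CA
    B ↦ D
    C ↦ AB
    D ↦ BB

A->CA, B->D, C->AB, D->BB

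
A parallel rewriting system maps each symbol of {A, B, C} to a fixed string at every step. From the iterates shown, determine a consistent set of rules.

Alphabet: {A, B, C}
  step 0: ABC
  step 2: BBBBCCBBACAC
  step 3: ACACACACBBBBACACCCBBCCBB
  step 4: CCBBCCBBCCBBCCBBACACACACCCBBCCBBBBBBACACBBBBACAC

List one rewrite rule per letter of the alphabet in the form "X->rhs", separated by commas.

A->CC, B->AC, C->BB

  step 3 ⇒ step 4: ACACACACBBBBACACCCBBCCBB ⇒ CC·BB·CC·BB·CC·BB·CC·BB·AC·AC·AC·AC·CC·BB·CC·BB·BB·BB·AC·AC·BB·BB·AC·AC
    A ↦ CC
    B ↦ AC
    C ↦ BB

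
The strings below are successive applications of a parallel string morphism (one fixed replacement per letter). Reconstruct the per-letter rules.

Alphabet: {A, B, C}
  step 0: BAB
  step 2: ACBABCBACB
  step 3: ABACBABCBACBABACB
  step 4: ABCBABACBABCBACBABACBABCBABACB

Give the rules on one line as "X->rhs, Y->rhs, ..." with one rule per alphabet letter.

  step 3 ⇒ step 4: ABACBABCBACBABACB ⇒ AB·CB·AB·A·CB·AB·CB·A·CB·AB·A·CB·AB·CB·AB·A·CB
    A ↦ AB
    B ↦ CB
    C ↦ A

A->AB, B->CB, C->A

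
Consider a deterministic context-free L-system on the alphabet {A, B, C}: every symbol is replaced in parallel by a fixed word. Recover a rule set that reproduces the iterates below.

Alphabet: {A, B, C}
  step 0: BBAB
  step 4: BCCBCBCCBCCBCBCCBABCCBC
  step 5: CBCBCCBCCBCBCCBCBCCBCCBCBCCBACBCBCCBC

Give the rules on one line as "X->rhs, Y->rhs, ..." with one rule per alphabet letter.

  step 4 ⇒ step 5: BCCBCBCCBCCBCBCCBABCCBC ⇒ C·BC·BC·C·BC·C·BC·BC·C·BC·BC·C·BC·C·BC·BC·C·BA·C·BC·BC·C·BC
    A ↦ BA
    B ↦ C
    C ↦ BC

A->BA, B->C, C->BC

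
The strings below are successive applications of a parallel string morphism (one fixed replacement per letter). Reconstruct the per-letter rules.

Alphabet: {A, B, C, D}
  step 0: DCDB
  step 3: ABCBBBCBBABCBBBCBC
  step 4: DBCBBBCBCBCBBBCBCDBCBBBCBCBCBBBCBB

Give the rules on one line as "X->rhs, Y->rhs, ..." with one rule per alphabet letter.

A->D, B->BC, C->BB, D->A

  step 3 ⇒ step 4: ABCBBBCBBABCBBBCBC ⇒ D·BC·BB·BC·BC·BC·BB·BC·BC·D·BC·BB·BC·BC·BC·BB·BC·BB
    A ↦ D
    B ↦ BC
    C ↦ BB
    D ↦ A  (constrained at step 0)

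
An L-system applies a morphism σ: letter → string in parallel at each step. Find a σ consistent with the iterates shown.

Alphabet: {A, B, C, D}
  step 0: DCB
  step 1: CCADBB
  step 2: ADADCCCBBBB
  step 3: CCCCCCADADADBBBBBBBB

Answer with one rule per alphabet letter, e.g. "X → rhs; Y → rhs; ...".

  step 2 ⇒ step 3: ADADCCCBBBB ⇒ C·CC·C·CC·AD·AD·AD·BB·BB·BB·BB
    A ↦ C
    B ↦ BB
    C ↦ AD
    D ↦ CC

A->C, B->BB, C->AD, D->CC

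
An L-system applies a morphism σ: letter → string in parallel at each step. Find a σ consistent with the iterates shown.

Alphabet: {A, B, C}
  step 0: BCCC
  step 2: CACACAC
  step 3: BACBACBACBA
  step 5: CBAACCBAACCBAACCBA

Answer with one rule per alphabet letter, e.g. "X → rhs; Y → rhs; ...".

  step 2 ⇒ step 3: CACACAC ⇒ BA·C·BA·C·BA·C·BA
    A ↦ C
    C ↦ BA
    B ↦ A  (constrained at step 0)

A->C, B->A, C->BA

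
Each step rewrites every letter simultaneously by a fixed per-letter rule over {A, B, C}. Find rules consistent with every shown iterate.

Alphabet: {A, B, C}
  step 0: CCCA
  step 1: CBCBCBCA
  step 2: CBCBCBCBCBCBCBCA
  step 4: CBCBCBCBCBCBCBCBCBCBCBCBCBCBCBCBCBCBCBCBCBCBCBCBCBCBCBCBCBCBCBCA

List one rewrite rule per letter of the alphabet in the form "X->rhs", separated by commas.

A->CA, B->CB, C->CB

  step 1 ⇒ step 2: CBCBCBCA ⇒ CB·CB·CB·CB·CB·CB·CB·CA
    A ↦ CA
    B ↦ CB
    C ↦ CB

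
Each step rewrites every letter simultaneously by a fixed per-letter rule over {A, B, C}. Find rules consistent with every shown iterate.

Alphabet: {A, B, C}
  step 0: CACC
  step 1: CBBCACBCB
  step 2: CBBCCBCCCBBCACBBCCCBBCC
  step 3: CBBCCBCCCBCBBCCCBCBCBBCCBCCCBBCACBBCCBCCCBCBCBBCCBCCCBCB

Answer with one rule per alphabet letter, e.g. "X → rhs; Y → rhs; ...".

A->BCA, B->BCC, C->CB

  step 2 ⇒ step 3: CBBCCBCCCBBCACBBCCCBBCC ⇒ CB·BCC·BCC·CB·CB·BCC·CB·CB·CB·BCC·BCC·CB·BCA·CB·BCC·BCC·CB·CB·CB·BCC·BCC·CB·CB
    A ↦ BCA
    B ↦ BCC
    C ↦ CB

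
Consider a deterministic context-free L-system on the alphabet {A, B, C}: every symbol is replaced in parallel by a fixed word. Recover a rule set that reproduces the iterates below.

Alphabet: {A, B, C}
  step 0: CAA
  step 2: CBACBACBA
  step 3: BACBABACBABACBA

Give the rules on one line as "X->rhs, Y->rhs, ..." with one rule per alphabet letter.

  step 2 ⇒ step 3: CBACBACBA ⇒ BA·C·BA·BA·C·BA·BA·C·BA
    A ↦ BA
    B ↦ C
    C ↦ BA

A->BA, B->C, C->BA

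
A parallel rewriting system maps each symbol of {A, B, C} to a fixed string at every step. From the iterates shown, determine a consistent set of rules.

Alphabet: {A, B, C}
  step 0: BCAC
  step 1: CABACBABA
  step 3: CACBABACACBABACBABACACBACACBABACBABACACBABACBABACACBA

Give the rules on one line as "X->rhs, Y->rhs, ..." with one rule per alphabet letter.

A->CBA, B->CA, C->BA

  step 0 ⇒ step 1: BCAC ⇒ CA·BA·CBA·BA
    A ↦ CBA
    B ↦ CA
    C ↦ BA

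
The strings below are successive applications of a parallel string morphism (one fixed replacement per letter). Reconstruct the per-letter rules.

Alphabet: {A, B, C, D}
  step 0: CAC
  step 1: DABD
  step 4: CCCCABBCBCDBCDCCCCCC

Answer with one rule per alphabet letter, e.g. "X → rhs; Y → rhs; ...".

  step 0 ⇒ step 1: CAC ⇒ D·AB·D
    A ↦ AB
    C ↦ D
    B ↦ BC  (constrained at step 1)
    D ↦ CC  (constrained at step 1)

A->AB, B->BC, C->D, D->CC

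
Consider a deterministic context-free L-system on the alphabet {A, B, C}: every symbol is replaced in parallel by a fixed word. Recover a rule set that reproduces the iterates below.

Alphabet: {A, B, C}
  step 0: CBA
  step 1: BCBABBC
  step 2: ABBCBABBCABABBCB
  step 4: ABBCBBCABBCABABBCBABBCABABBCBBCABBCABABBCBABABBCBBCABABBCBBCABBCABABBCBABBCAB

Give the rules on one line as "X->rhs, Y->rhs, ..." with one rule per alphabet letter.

A->BC, B->AB, C->BCB

  step 1 ⇒ step 2: BCBABBC ⇒ AB·BCB·AB·BC·AB·AB·BCB
    A ↦ BC
    B ↦ AB
    C ↦ BCB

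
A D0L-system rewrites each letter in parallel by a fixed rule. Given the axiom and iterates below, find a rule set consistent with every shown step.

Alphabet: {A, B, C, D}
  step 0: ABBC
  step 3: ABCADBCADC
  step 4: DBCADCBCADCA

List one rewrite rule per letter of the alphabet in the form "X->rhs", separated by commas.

  step 3 ⇒ step 4: ABCADBCADC ⇒ D·BC·A·D·C·BC·A·D·C·A
    A ↦ D
    B ↦ BC
    C ↦ A
    D ↦ C

A->D, B->BC, C->A, D->C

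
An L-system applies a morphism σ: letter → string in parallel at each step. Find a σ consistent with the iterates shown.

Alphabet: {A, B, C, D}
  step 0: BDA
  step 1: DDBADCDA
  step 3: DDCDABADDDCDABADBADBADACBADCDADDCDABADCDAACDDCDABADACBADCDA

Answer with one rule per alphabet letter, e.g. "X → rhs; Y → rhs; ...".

  step 0 ⇒ step 1: BDA ⇒ DD·BAD·CDA
    A ↦ CDA
    B ↦ DD
    D ↦ BAD
    C ↦ AC  (constrained at step 1)

A->CDA, B->DD, C->AC, D->BAD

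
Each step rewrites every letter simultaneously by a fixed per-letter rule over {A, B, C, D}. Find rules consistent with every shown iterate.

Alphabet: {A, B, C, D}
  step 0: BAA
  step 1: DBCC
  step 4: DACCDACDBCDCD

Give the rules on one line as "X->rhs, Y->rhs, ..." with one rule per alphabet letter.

  step 0 ⇒ step 1: BAA ⇒ DB·C·C
    A ↦ C
    B ↦ DB
    C ↦ D  (constrained at step 1)
    D ↦ AC  (constrained at step 1)

A->C, B->DB, C->D, D->AC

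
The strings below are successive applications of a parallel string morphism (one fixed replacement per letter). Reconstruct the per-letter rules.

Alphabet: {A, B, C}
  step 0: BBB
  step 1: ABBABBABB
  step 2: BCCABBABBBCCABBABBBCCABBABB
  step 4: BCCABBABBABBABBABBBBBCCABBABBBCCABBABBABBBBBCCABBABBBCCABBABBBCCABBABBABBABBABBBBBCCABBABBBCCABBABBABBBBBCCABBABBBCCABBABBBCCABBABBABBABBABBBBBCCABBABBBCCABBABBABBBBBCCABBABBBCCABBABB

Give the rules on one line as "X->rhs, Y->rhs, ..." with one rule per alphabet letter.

A->BCC, B->ABB, C->B

  step 1 ⇒ step 2: ABBABBABB ⇒ BCC·ABB·ABB·BCC·ABB·ABB·BCC·ABB·ABB
    A ↦ BCC
    B ↦ ABB
    C ↦ B  (constrained at step 2)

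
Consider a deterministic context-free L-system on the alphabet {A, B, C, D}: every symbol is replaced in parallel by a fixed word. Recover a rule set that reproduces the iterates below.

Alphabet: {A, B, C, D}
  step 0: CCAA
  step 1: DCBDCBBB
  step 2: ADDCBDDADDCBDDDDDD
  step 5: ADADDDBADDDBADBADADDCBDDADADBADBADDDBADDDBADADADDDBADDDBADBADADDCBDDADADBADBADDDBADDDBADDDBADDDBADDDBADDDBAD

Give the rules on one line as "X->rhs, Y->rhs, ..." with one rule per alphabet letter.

A->B, B->DD, C->DCB, D->AD

  step 1 ⇒ step 2: DCBDCBBB ⇒ AD·DCB·DD·AD·DCB·DD·DD·DD
    B ↦ DD
    C ↦ DCB
    D ↦ AD
  step 0 ⇒ step 1: CCAA ⇒ DCB·DCB·B·B
    A ↦ B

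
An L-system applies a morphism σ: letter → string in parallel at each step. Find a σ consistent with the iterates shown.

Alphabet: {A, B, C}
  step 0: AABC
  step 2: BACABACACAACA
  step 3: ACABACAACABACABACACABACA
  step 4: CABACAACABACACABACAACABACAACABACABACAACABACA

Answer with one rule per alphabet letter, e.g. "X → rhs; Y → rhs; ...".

  step 3 ⇒ step 4: ACABACAACABACABACACABACA ⇒ CA·BA·CA·A·CA·BA·CA·CA·BA·CA·A·CA·BA·CA·A·CA·BA·CA·BA·CA·A·CA·BA·CA
    A ↦ CA
    B ↦ A
    C ↦ BA

A->CA, B->A, C->BA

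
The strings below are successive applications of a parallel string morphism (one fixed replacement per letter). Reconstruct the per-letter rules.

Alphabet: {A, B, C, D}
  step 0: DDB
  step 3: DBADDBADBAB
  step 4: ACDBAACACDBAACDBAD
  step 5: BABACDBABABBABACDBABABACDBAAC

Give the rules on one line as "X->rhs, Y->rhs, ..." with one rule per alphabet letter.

  step 4 ⇒ step 5: ACDBAACACDBAACDBAD ⇒ BA·B·AC·D·BA·BA·B·BA·B·AC·D·BA·BA·B·AC·D·BA·AC
    A ↦ BA
    B ↦ D
    C ↦ B
    D ↦ AC

A->BA, B->D, C->B, D->AC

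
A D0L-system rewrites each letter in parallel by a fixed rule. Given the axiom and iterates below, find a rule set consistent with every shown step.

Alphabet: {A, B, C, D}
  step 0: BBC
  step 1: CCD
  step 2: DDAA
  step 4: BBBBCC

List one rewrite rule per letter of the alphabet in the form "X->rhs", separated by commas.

A->B, B->C, C->D, D->AA

  step 1 ⇒ step 2: CCD ⇒ D·D·AA
    C ↦ D
    D ↦ AA
    A ↦ B  (constrained at step 2)
  step 0 ⇒ step 1: BBC ⇒ C·C·D
    B ↦ C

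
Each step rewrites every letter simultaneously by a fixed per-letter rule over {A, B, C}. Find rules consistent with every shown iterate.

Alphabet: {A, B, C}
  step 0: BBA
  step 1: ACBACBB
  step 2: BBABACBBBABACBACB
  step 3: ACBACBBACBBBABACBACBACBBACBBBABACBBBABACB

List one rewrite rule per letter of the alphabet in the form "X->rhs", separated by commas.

A->B, B->ACB, C->BAB

  step 2 ⇒ step 3: BBABACBBBABACBACB ⇒ ACB·ACB·B·ACB·B·BAB·ACB·ACB·ACB·B·ACB·B·BAB·ACB·B·BAB·ACB
    A ↦ B
    B ↦ ACB
    C ↦ BAB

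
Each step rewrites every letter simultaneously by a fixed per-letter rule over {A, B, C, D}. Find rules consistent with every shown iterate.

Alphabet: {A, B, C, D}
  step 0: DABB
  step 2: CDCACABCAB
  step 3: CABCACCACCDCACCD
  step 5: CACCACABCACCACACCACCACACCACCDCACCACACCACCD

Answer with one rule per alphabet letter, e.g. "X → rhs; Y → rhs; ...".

A->C, B->CD, C->CA, D->B

  step 2 ⇒ step 3: CDCACABCAB ⇒ CA·B·CA·C·CA·C·CD·CA·C·CD
    A ↦ C
    B ↦ CD
    C ↦ CA
    D ↦ B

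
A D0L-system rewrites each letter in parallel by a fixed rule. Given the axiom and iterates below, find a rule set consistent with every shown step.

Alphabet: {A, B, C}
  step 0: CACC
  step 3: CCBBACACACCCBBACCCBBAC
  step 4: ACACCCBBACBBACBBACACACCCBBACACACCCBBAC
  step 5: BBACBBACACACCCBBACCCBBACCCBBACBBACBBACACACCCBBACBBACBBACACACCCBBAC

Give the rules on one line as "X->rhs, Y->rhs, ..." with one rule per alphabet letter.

  step 4 ⇒ step 5: ACACCCBBACBBACBBACACACCCBBACACACCCBBAC ⇒ BB·AC·BB·AC·AC·AC·C·C·BB·AC·C·C·BB·AC·C·C·BB·AC·BB·AC·BB·AC·AC·AC·C·C·BB·AC·BB·AC·BB·AC·AC·AC·C·C·BB·AC
    A ↦ BB
    B ↦ C
    C ↦ AC

A->BB, B->C, C->AC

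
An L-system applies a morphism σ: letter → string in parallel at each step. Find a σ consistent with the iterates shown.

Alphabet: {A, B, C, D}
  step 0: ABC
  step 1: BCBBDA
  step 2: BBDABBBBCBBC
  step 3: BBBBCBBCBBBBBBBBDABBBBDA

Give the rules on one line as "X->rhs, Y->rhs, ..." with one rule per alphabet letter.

  step 2 ⇒ step 3: BBDABBBBCBBC ⇒ BB·BB·CB·BC·BB·BB·BB·BB·DA·BB·BB·DA
    A ↦ BC
    B ↦ BB
    C ↦ DA
    D ↦ CB

A->BC, B->BB, C->DA, D->CB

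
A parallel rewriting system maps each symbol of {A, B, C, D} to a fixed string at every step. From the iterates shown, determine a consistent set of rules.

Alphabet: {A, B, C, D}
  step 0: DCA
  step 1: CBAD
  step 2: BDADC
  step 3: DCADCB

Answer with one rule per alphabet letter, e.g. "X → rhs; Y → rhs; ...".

A->AD, B->D, C->B, D->C

  step 2 ⇒ step 3: BDADC ⇒ D·C·AD·C·B
    A ↦ AD
    B ↦ D
    C ↦ B
    D ↦ C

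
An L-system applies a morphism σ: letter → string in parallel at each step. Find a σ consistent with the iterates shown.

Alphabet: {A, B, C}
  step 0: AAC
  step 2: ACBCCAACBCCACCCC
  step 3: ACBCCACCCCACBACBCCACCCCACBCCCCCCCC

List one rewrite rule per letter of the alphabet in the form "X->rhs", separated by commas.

A->ACB, B->A, C->CC

  step 2 ⇒ step 3: ACBCCAACBCCACCCC ⇒ ACB·CC·A·CC·CC·ACB·ACB·CC·A·CC·CC·ACB·CC·CC·CC·CC
    A ↦ ACB
    B ↦ A
    C ↦ CC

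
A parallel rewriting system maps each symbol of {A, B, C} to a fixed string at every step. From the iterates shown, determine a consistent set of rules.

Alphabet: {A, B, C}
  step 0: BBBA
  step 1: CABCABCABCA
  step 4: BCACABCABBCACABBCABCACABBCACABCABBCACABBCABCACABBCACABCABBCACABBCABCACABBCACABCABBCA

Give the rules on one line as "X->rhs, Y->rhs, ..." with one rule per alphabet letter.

A->CA, B->CAB, C->B

  step 0 ⇒ step 1: BBBA ⇒ CAB·CAB·CAB·CA
    A ↦ CA
    B ↦ CAB
    C ↦ B  (constrained at step 1)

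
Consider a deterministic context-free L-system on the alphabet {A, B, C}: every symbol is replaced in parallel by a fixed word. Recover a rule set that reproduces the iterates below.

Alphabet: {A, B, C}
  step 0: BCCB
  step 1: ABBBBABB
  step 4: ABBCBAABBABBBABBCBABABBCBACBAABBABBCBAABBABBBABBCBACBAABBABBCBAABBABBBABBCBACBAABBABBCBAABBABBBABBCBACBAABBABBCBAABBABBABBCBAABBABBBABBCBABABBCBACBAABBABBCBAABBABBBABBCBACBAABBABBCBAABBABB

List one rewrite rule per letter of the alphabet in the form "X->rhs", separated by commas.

A->CBA, B->ABB, C->B

  step 0 ⇒ step 1: BCCB ⇒ ABB·B·B·ABB
    B ↦ ABB
    C ↦ B
    A ↦ CBA  (constrained at step 1)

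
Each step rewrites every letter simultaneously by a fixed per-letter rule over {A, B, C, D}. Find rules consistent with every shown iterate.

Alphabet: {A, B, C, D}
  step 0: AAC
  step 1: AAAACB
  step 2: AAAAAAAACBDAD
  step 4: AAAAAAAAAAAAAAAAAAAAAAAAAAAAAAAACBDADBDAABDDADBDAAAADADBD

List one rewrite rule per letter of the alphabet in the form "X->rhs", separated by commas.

A->AA, B->DAD, C->CB, D->BD

  step 1 ⇒ step 2: AAAACB ⇒ AA·AA·AA·AA·CB·DAD
    A ↦ AA
    B ↦ DAD
    C ↦ CB
    D ↦ BD  (constrained at step 2)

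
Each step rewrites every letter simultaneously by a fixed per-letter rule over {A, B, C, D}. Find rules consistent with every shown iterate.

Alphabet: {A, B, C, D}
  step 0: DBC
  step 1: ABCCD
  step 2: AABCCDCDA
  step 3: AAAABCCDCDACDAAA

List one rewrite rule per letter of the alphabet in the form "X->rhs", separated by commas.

  step 2 ⇒ step 3: AABCCDCDA ⇒ AA·AA·BC·CD·CD·A·CD·A·AA
    A ↦ AA
    B ↦ BC
    C ↦ CD
    D ↦ A

A->AA, B->BC, C->CD, D->A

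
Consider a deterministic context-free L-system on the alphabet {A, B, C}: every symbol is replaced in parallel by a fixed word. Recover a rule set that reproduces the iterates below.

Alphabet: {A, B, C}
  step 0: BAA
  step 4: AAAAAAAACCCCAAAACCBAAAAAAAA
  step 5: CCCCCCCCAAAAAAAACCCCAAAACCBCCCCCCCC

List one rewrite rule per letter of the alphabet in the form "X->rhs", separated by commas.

  step 4 ⇒ step 5: AAAAAAAACCCCAAAACCBAAAAAAAA ⇒ C·C·C·C·C·C·C·C·AA·AA·AA·AA·C·C·C·C·AA·AA·CCB·C·C·C·C·C·C·C·C
    A ↦ C
    B ↦ CCB
    C ↦ AA

A->C, B->CCB, C->AA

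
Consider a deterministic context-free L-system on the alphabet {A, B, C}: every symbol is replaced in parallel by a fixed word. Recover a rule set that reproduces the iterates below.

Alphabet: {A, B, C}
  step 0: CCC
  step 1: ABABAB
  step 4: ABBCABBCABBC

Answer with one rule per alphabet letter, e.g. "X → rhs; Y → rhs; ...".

  step 0 ⇒ step 1: CCC ⇒ AB·AB·AB
    C ↦ AB
    A ↦ B  (constrained at step 1)
    B ↦ C  (constrained at step 1)

A->B, B->C, C->AB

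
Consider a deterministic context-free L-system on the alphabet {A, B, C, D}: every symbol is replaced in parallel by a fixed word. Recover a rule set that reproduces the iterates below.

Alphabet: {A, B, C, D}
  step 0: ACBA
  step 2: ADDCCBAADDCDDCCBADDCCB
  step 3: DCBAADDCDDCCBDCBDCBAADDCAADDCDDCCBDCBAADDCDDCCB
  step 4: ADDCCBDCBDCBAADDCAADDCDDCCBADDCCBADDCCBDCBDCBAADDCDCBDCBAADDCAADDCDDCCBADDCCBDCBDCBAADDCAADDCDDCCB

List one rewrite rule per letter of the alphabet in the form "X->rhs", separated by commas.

  step 3 ⇒ step 4: DCBAADDCDDCCBDCBDCBAADDCAADDCDDCCBDCBAADDCDDCCB ⇒ A·DDC·CB·DCB·DCB·A·A·DDC·A·A·DDC·DDC·CB·A·DDC·CB·A·DDC·CB·DCB·DCB·A·A·DDC·DCB·DCB·A·A·DDC·A·A·DDC·DDC·CB·A·DDC·CB·DCB·DCB·A·A·DDC·A·A·DDC·DDC·CB
    A ↦ DCB
    B ↦ CB
    C ↦ DDC
    D ↦ A

A->DCB, B->CB, C->DDC, D->A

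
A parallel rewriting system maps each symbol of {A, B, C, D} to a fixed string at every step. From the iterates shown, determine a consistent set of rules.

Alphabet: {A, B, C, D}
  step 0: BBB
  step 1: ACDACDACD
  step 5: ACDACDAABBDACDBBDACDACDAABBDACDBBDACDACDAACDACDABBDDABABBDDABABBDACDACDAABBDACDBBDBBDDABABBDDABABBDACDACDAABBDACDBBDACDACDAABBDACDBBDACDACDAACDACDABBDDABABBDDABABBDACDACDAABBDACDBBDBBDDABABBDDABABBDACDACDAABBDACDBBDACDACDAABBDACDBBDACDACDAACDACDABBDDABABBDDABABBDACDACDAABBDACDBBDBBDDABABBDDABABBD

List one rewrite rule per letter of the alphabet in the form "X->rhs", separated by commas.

  step 0 ⇒ step 1: BBB ⇒ ACD·ACD·ACD
    B ↦ ACD
    A ↦ BBD  (constrained at step 1)
    C ↦ DAB  (constrained at step 1)
    D ↦ A  (constrained at step 1)

A->BBD, B->ACD, C->DAB, D->A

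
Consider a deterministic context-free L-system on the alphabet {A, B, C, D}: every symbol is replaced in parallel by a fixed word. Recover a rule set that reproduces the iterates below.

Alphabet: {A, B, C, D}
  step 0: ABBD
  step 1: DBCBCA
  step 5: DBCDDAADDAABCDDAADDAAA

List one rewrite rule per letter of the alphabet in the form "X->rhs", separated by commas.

  step 0 ⇒ step 1: ABBD ⇒ D·BC·BC·A
    A ↦ D
    B ↦ BC
    D ↦ A
    C ↦ DD  (constrained at step 1)

A->D, B->BC, C->DD, D->A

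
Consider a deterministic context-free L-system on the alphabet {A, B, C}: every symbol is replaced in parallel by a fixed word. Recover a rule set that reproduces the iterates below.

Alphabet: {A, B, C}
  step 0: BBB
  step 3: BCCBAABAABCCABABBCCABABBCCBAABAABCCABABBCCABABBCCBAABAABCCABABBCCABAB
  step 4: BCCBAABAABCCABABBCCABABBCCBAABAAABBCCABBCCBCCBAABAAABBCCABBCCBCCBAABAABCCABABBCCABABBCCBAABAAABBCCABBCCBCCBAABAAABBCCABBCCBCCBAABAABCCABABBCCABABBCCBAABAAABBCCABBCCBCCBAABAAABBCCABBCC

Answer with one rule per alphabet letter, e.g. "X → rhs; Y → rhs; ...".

A->AB, B->BCC, C->BAA

  step 3 ⇒ step 4: BCCBAABAABCCABABBCCABABBCCBAABAABCCABABBCCABABBCCBAABAABCCABABBCCABAB ⇒ BCC·BAA·BAA·BCC·AB·AB·BCC·AB·AB·BCC·BAA·BAA·AB·BCC·AB·BCC·BCC·BAA·BAA·AB·BCC·AB·BCC·BCC·BAA·BAA·BCC·AB·AB·BCC·AB·AB·BCC·BAA·BAA·AB·BCC·AB·BCC·BCC·BAA·BAA·AB·BCC·AB·BCC·BCC·BAA·BAA·BCC·AB·AB·BCC·AB·AB·BCC·BAA·BAA·AB·BCC·AB·BCC·BCC·BAA·BAA·AB·BCC·AB·BCC
    A ↦ AB
    B ↦ BCC
    C ↦ BAA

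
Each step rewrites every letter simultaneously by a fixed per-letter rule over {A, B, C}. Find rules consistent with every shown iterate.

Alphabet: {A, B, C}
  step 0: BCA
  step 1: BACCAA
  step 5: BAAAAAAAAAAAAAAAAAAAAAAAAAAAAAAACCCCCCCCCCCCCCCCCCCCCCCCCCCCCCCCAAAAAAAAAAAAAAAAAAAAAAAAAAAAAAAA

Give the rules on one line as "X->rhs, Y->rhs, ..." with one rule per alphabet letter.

A->AA, B->BA, C->CC

  step 0 ⇒ step 1: BCA ⇒ BA·CC·AA
    A ↦ AA
    B ↦ BA
    C ↦ CC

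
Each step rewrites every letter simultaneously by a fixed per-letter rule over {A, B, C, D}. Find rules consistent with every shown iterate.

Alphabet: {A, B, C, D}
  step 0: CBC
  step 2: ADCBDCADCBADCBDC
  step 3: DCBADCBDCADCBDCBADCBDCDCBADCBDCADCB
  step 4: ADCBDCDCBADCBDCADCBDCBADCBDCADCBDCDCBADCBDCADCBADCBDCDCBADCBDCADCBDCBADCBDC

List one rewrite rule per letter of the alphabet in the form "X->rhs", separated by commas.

A->DCB, B->DC, C->DCB, D->A

  step 3 ⇒ step 4: DCBADCBDCADCBDCBADCBDCDCBADCBDCADCB ⇒ A·DCB·DC·DCB·A·DCB·DC·A·DCB·DCB·A·DCB·DC·A·DCB·DC·DCB·A·DCB·DC·A·DCB·A·DCB·DC·DCB·A·DCB·DC·A·DCB·DCB·A·DCB·DC
    A ↦ DCB
    B ↦ DC
    C ↦ DCB
    D ↦ A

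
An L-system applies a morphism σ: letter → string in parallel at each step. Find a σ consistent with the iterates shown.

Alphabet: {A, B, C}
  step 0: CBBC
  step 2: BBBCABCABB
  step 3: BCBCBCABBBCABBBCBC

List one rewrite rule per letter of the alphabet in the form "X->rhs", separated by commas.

  step 2 ⇒ step 3: BBBCABCABB ⇒ BC·BC·BC·A·BB·BC·A·BB·BC·BC
    A ↦ BB
    B ↦ BC
    C ↦ A

A->BB, B->BC, C->A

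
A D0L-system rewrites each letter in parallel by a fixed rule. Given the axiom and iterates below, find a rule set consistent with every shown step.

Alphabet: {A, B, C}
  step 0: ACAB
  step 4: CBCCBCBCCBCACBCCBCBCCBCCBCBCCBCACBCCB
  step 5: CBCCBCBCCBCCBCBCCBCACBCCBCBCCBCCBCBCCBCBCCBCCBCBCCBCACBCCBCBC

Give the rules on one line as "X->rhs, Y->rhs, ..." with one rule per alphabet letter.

A->CA, B->C, C->CB

  step 4 ⇒ step 5: CBCCBCBCCBCACBCCBCBCCBCCBCBCCBCACBCCB ⇒ CB·C·CB·CB·C·CB·C·CB·CB·C·CB·CA·CB·C·CB·CB·C·CB·C·CB·CB·C·CB·CB·C·CB·C·CB·CB·C·CB·CA·CB·C·CB·CB·C
    A ↦ CA
    B ↦ C
    C ↦ CB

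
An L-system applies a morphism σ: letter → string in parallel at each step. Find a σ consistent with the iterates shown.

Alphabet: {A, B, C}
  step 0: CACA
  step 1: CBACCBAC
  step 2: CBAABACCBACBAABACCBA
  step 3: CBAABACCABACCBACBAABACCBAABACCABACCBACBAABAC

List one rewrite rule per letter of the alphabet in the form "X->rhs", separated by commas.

A->C, B->ABA, C->CBA

  step 2 ⇒ step 3: CBAABACCBACBAABACCBA ⇒ CBA·ABA·C·C·ABA·C·CBA·CBA·ABA·C·CBA·ABA·C·C·ABA·C·CBA·CBA·ABA·C
    A ↦ C
    B ↦ ABA
    C ↦ CBA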